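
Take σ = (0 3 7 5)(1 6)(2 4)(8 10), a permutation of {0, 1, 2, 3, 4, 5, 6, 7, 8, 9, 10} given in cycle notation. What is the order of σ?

The cycle type of σ is (4, 2, 2, 2, 1).
Since disjoint cycles commute, ord(σ) = lcm(4, 2, 2, 2) = 4.

4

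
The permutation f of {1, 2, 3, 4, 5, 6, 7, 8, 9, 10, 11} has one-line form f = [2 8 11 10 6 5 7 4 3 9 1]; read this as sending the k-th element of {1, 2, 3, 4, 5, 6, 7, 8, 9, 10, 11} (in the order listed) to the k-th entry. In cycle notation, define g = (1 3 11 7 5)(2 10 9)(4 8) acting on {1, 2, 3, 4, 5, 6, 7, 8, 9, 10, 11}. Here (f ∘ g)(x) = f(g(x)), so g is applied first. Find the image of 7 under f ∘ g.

6

First apply g: g(7) = 5, then f(5) = 6. Thus (f ∘ g)(7) = 6.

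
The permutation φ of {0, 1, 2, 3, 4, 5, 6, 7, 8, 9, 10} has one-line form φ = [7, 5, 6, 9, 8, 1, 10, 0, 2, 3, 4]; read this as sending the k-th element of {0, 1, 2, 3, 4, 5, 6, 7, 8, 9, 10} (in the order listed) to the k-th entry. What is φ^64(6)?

2

Tracing 6 → 10 → … returns to 6 after 5 steps, so 6 lies in a 5-cycle (2, 6, 10, 4, 8).
Since the cycle has length 5, φ^64 acts on it the same as φ^4 (64 mod 5 = 4).
Stepping 4 places around the cycle: 6 → 10 → 4 → 8 → 2.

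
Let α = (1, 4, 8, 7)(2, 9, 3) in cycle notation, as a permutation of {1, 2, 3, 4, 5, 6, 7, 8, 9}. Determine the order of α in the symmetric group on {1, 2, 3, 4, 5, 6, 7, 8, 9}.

12

The cycle type of α is (4, 3, 1, 1).
The order is lcm(4, 3) = 12.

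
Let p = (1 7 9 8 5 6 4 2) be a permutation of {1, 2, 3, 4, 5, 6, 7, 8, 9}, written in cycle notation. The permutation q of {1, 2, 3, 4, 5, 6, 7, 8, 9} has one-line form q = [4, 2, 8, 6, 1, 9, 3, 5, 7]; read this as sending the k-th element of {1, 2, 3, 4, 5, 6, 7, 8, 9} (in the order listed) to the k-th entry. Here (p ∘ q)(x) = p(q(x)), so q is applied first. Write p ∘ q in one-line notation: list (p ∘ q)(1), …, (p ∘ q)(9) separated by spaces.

(p ∘ q)(x) = p(q(x)). Computing each image: p(q(1)) = p(4) = 2, p(q(2)) = p(2) = 1, p(q(3)) = p(8) = 5, p(q(4)) = p(6) = 4, p(q(5)) = p(1) = 7, p(q(6)) = p(9) = 8, p(q(7)) = p(3) = 3, p(q(8)) = p(5) = 6, p(q(9)) = p(7) = 9.
Hence p ∘ q = [2 1 5 4 7 8 3 6 9].

2 1 5 4 7 8 3 6 9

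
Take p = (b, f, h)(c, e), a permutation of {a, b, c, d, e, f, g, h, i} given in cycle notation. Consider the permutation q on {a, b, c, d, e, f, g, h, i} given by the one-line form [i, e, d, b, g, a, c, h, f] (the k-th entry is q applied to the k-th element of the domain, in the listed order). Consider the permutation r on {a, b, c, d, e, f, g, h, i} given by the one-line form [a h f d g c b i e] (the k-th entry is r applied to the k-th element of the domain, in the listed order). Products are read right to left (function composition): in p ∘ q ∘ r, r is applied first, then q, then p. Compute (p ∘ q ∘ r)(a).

(p ∘ q ∘ r)(a) = p(q(r(a))). r(a) = a, then q(a) = i, then p(i) = i, so the result is i.

i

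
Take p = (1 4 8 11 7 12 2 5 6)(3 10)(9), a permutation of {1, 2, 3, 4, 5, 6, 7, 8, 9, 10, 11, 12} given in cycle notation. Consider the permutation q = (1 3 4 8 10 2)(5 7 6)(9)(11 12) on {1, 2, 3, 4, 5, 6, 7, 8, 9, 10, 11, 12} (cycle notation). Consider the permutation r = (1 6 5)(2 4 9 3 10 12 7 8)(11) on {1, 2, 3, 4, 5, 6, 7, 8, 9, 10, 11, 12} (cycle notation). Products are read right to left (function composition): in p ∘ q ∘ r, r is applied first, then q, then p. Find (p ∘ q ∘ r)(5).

10

Apply the permutations in order: r(5) = 1, then q(1) = 3, then p(3) = 10. So (p ∘ q ∘ r)(5) = 10.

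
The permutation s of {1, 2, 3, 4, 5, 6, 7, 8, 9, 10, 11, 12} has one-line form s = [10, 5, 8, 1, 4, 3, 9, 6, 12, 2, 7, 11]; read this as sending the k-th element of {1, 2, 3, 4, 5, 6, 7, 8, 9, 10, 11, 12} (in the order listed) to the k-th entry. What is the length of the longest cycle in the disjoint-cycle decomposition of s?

5

Decomposing into disjoint cycles gives (1 10 2 5 4)(3 8 6)(7 9 12 11); the longest has length 5.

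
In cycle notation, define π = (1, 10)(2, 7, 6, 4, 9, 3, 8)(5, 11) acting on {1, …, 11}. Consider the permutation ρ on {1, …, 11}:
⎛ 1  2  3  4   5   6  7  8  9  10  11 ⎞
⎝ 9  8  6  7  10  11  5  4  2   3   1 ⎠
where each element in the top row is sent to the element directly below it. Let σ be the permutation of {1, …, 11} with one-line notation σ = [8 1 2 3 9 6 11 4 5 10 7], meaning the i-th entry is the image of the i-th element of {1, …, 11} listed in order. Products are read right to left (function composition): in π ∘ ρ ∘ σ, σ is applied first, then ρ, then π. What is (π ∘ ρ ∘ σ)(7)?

10

Apply the permutations in order: σ(7) = 11, then ρ(11) = 1, then π(1) = 10. So (π ∘ ρ ∘ σ)(7) = 10.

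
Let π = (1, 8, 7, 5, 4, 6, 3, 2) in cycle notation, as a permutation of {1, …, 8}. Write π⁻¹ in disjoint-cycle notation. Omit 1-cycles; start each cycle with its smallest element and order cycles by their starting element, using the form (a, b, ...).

If π sends a → b within a cycle, π⁻¹ sends b → a; equivalently, reverse each cycle.
Reversing each cycle of π and rotating so the smallest element leads gives (1, 2, 3, 6, 4, 5, 7, 8).

(1, 2, 3, 6, 4, 5, 7, 8)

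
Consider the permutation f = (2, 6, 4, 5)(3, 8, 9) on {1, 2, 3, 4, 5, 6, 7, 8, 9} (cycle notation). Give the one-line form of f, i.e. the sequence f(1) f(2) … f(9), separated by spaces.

Each element maps to the next entry in its cycle (wrapping to the front): 1↦1, 2↦6, 3↦8, 4↦5, 5↦2, 6↦4, 7↦7, 8↦9, 9↦3.
So the one-line form is 1 6 8 5 2 4 7 9 3.

1 6 8 5 2 4 7 9 3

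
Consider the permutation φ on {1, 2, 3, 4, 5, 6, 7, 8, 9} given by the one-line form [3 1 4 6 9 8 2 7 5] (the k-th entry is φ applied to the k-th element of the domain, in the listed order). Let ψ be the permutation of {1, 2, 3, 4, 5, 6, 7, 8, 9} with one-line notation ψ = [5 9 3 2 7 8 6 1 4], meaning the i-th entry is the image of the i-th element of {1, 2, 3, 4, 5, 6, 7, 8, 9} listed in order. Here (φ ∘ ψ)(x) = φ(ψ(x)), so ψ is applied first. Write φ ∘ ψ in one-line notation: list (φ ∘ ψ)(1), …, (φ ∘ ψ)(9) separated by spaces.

(φ ∘ ψ)(x) = φ(ψ(x)). Computing each image: φ(ψ(1)) = φ(5) = 9, φ(ψ(2)) = φ(9) = 5, φ(ψ(3)) = φ(3) = 4, φ(ψ(4)) = φ(2) = 1, φ(ψ(5)) = φ(7) = 2, φ(ψ(6)) = φ(8) = 7, φ(ψ(7)) = φ(6) = 8, φ(ψ(8)) = φ(1) = 3, φ(ψ(9)) = φ(4) = 6.
Hence φ ∘ ψ = [9 5 4 1 2 7 8 3 6].

9 5 4 1 2 7 8 3 6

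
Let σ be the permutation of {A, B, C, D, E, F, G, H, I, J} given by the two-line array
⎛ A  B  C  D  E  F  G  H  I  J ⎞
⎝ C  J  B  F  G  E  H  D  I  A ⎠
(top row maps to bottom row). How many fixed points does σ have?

The fixed points (elements with σ(x) = x) are {I}, so there is 1.

1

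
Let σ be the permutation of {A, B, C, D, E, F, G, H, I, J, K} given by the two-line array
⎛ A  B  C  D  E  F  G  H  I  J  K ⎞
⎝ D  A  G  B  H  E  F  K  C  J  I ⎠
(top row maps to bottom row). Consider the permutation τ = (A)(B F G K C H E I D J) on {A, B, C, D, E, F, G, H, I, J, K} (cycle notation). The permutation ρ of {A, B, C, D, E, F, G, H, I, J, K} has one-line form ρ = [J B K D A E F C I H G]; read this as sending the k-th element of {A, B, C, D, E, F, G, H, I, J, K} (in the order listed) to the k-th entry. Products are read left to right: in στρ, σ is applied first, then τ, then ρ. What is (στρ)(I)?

Apply the permutations in order: σ(I) = C, then τ(C) = H, then ρ(H) = C. So (στρ)(I) = C.

C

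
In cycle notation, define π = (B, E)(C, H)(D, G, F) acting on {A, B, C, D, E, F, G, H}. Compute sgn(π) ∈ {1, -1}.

1

The cycle lengths are 3, 2, 2, 1.
A cycle is odd iff its length is even; π has 2 even-length cycles, so sgn(π) = (−1)^2 and π is even.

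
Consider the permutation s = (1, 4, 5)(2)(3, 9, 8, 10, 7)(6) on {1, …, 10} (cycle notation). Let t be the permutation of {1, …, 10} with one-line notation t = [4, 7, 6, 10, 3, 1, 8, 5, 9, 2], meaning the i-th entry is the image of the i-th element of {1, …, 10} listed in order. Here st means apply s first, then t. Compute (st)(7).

6

s(7) = 3, then t(3) = 6; composing gives (st)(7) = 6.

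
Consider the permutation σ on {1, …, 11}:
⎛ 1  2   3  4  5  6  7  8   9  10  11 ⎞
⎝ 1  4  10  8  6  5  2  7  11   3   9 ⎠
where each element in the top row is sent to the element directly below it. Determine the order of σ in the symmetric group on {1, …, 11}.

Decomposing into disjoint cycles gives cycle lengths 4, 2, 2, 2, 1.
Since disjoint cycles commute, ord(σ) = lcm(4, 2, 2, 2) = 4.

4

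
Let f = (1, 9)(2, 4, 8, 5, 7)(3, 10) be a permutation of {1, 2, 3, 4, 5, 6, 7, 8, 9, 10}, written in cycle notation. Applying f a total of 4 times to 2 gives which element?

7

2 lies in the 5-cycle (2, 4, 8, 5, 7).
Stepping 4 places around the cycle: 2 → 4 → 8 → 5 → 7.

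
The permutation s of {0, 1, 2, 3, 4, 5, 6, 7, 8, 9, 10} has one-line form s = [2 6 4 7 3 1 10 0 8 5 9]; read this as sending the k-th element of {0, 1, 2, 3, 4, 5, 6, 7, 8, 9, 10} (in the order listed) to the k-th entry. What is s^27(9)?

Tracing 9 → 5 → … returns to 9 after 5 steps, so 9 lies in a 5-cycle (1, 6, 10, 9, 5).
Powers repeat with period 5 on this cycle, and 27 mod 5 = 2, so s^27(9) = s^2(9).
Advancing 2 steps from 9: 9 → 5 → 1.

1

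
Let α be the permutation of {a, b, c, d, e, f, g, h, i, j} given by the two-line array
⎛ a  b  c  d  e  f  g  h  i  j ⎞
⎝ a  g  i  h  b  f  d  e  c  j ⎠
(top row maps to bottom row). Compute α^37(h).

b

Tracing h → e → … returns to h after 5 steps, so h lies in a 5-cycle (b g d h e).
Since the cycle has length 5, α^37 acts on it the same as α^2 (37 mod 5 = 2).
Stepping 2 places around the cycle: h → e → b.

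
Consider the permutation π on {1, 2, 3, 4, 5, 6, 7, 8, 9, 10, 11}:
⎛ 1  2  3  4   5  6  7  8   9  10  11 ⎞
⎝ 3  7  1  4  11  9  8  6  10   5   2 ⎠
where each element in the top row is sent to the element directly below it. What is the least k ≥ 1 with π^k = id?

The disjoint-cycle form of π has cycle lengths 8, 2, 1.
Since disjoint cycles commute, ord(π) = lcm(8, 2) = 8.

8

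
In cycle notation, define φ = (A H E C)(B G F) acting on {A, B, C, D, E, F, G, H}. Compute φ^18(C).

H

C lies in the 4-cycle (A H E C).
On a 4-cycle, φ^4 is the identity, so φ^18 = φ^2 there (18 ≡ 2 mod 4).
Stepping 2 places around the cycle: C → A → H.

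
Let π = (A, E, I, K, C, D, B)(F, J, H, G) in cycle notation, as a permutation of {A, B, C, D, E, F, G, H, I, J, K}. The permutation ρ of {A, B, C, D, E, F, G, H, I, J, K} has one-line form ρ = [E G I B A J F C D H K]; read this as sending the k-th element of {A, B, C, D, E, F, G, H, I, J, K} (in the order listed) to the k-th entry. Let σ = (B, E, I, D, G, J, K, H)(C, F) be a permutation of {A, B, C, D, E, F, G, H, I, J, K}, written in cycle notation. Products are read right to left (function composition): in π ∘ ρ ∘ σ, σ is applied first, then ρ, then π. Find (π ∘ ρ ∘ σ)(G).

G

(π ∘ ρ ∘ σ)(G) = π(ρ(σ(G))). σ(G) = J, then ρ(J) = H, then π(H) = G, so the result is G.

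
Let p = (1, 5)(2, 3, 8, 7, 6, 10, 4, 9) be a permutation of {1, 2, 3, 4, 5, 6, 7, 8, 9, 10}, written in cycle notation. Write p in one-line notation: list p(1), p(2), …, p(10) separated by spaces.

Each element maps to the next entry in its cycle (wrapping to the front): 1↦5, 2↦3, 3↦8, 4↦9, 5↦1, 6↦10, 7↦6, 8↦7, 9↦2, 10↦4.
So the one-line form is 5 3 8 9 1 10 6 7 2 4.

5 3 8 9 1 10 6 7 2 4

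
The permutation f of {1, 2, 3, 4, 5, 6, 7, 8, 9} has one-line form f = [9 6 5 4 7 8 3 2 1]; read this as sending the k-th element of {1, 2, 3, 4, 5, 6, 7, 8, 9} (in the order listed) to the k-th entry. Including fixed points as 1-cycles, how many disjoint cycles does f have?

4

The cycle decomposition is (1, 9)(2, 6, 8)(3, 5, 7)(4), which has 4 cycles (counting 1-cycles).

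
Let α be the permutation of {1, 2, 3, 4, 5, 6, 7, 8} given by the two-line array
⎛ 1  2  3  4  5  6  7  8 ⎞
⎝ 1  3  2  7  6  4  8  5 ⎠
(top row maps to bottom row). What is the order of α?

The disjoint-cycle form of α has cycle lengths 5, 2, 1.
The order of α is the least common multiple of its cycle lengths: lcm(5, 2) = 10.

10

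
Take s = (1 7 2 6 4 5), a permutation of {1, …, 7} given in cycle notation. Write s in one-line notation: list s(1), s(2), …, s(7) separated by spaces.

Reading each image from the cycles: 1↦7, 2↦6, 3↦3, 4↦5, 5↦1, 6↦4, 7↦2.
Listing these in domain order gives 7 6 3 5 1 4 2.

7 6 3 5 1 4 2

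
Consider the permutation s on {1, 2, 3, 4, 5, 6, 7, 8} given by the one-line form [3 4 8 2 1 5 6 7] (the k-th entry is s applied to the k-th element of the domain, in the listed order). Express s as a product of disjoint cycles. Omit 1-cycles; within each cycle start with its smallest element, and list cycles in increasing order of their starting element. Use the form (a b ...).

Iterating s from 1 gives 1 → 3 → 8 → 7 → 6 → 5 → 1; that is the 6-cycle (1 3 8 7 6 5).
Continuing from each remaining unvisited element yields (1 3 8 7 6 5)(2 4).

(1 3 8 7 6 5)(2 4)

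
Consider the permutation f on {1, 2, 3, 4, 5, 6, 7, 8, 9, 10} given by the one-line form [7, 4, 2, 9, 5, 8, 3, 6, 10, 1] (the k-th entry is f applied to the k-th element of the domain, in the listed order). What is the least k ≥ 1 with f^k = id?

14

The disjoint-cycle form of f has cycle lengths 7, 2, 1.
Since disjoint cycles commute, ord(f) = lcm(7, 2) = 14.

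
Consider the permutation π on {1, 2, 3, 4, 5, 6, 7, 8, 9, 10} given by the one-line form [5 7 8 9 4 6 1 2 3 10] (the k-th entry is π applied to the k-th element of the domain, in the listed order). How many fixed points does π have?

The fixed points (elements with π(x) = x) are {6, 10}, so there are 2.

2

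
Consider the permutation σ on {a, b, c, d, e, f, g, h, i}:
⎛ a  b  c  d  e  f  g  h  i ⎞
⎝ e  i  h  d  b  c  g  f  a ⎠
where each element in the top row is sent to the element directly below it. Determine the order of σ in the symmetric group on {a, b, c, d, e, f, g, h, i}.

Writing σ as disjoint cycles, the cycle lengths are 4, 3, 1, 1.
Since disjoint cycles commute, ord(σ) = lcm(4, 3) = 12.

12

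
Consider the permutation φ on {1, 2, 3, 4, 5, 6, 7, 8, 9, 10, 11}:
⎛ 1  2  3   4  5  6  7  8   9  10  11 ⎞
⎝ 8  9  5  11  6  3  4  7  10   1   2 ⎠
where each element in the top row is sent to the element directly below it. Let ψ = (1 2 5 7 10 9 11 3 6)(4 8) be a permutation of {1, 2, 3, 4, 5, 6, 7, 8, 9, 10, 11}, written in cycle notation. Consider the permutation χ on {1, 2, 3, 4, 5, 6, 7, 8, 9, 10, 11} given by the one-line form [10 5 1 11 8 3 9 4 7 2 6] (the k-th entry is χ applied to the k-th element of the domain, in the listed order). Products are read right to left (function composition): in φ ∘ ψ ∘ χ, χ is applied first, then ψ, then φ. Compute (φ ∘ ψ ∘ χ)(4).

5

Apply the permutations in order: χ(4) = 11, then ψ(11) = 3, then φ(3) = 5. So (φ ∘ ψ ∘ χ)(4) = 5.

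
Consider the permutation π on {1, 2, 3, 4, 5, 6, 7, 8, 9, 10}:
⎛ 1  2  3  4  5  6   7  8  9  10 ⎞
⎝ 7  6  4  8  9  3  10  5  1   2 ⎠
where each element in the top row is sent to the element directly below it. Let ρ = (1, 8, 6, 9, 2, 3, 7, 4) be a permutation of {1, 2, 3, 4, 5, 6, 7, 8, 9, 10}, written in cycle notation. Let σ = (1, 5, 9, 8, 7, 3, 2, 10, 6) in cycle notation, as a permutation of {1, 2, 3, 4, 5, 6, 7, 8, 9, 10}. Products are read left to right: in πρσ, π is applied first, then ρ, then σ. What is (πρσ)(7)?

6

Chase 7: π(7) = 10; ρ(10) = 10; σ(10) = 6. Hence (πρσ)(7) = 6.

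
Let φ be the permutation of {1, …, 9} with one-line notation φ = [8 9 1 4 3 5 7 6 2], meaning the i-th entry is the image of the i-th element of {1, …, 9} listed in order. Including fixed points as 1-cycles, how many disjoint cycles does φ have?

4

The cycle decomposition is (1 8 6 5 3)(2 9)(4)(7), which has 4 cycles (counting 1-cycles).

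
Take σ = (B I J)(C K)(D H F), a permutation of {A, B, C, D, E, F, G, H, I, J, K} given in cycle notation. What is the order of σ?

6

The disjoint cycles have lengths 3, 3, 2, 1, 1, 1.
Since disjoint cycles commute, ord(σ) = lcm(3, 3, 2) = 6.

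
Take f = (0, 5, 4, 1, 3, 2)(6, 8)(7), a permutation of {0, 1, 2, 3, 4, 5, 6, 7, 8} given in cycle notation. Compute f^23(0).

2

0 lies in the 6-cycle (0, 5, 4, 1, 3, 2).
On a 6-cycle, f^6 is the identity, so f^23 = f^5 there (23 ≡ 5 mod 6).
Advancing 5 steps from 0: 0 → 5 → 4 → 1 → 3 → 2.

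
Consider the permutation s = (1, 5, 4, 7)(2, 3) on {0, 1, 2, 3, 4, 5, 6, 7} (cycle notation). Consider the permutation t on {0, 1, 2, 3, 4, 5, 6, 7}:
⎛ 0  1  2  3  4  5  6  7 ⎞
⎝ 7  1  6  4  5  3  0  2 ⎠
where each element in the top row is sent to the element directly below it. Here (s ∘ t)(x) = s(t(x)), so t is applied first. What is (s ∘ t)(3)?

First apply t: t(3) = 4, then s(4) = 7. Thus (s ∘ t)(3) = 7.

7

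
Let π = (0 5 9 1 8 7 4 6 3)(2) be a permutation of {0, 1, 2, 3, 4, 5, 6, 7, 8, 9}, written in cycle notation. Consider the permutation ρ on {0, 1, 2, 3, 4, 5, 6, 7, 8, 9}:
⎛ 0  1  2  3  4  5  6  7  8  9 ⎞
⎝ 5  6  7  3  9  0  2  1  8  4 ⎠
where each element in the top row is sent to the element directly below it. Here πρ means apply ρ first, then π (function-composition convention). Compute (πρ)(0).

First apply ρ: ρ(0) = 5, then π(5) = 9. Thus (πρ)(0) = 9.

9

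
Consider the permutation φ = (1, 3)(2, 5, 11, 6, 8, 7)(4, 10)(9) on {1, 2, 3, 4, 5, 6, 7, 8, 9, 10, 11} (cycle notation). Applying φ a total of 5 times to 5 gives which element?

5 lies in the 6-cycle (2, 5, 11, 6, 8, 7).
Advancing 5 steps from 5: 5 → 11 → 6 → 8 → 7 → 2.

2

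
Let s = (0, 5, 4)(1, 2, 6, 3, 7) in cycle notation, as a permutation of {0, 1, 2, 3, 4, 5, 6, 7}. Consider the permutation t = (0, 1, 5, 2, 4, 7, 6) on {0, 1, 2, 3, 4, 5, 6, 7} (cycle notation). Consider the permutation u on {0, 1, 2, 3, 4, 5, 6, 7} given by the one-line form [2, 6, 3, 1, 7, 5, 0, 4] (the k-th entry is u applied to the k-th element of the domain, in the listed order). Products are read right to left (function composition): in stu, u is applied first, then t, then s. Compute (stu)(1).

5

Apply the permutations in order: u(1) = 6, then t(6) = 0, then s(0) = 5. So (stu)(1) = 5.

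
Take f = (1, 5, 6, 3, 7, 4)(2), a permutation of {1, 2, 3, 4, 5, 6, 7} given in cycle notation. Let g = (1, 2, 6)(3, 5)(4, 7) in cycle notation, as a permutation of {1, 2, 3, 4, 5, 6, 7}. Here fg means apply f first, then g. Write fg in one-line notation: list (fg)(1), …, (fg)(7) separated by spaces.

3 6 4 2 1 5 7

(fg)(x) = g(f(x)). Computing each image: g(f(1)) = g(5) = 3, g(f(2)) = g(2) = 6, g(f(3)) = g(7) = 4, g(f(4)) = g(1) = 2, g(f(5)) = g(6) = 1, g(f(6)) = g(3) = 5, g(f(7)) = g(4) = 7.
Hence fg = [3 6 4 2 1 5 7].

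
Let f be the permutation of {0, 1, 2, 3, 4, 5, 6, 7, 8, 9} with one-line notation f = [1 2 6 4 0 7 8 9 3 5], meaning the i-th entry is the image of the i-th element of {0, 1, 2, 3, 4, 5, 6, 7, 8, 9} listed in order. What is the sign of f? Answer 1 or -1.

1

In disjoint-cycle form the cycle lengths are 7, 3.
A cycle is odd iff its length is even; f has 0 even-length cycles, so sgn(f) = (−1)^0 and f is even.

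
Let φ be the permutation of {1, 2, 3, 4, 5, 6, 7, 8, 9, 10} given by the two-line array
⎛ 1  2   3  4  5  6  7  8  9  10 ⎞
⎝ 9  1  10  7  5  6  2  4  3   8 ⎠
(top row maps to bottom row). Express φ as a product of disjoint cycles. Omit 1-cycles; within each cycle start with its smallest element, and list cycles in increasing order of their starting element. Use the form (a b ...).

Start at 1 and follow images: 1 → 9 → 3 → 10 → 8 → 4 → 7 → 2 → 1, giving the cycle (1 9 3 10 8 4 7 2).
Continuing from each remaining unvisited element yields (1 9 3 10 8 4 7 2).

(1 9 3 10 8 4 7 2)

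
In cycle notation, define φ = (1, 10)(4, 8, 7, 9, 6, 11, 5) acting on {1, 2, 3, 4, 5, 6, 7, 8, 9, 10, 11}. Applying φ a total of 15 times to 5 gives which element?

4

5 lies in the 7-cycle (4, 8, 7, 9, 6, 11, 5).
On a 7-cycle, φ^7 is the identity, so φ^15 = φ^1 there (15 ≡ 1 mod 7).
Stepping 1 place around the cycle: 5 → 4.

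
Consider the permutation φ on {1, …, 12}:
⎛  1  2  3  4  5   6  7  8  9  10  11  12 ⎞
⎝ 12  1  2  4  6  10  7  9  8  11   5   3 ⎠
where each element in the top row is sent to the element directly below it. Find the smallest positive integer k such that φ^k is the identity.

4

The disjoint-cycle form of φ has cycle lengths 4, 4, 2, 1, 1.
The order is lcm(4, 4, 2) = 4.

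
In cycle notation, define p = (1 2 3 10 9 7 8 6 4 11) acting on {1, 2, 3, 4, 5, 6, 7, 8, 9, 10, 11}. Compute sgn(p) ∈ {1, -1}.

-1

The cycle lengths are 10, 1.
A cycle of length ℓ contributes ℓ−1 transpositions, so p is a product of 9 transpositions — odd.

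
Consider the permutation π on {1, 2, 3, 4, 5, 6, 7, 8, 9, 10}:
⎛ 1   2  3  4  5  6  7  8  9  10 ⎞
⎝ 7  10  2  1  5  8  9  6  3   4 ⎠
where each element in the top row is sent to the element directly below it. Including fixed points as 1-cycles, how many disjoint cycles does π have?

The cycle decomposition is (1, 7, 9, 3, 2, 10, 4)(5)(6, 8), which has 3 cycles (counting 1-cycles).

3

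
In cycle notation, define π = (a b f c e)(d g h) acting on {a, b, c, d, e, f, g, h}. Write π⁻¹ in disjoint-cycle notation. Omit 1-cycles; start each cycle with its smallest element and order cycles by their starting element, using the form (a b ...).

(a e c f b)(d h g)

The inverse reverses each cycle.
Reversing each cycle of π and rotating so the smallest element leads gives (a e c f b)(d h g).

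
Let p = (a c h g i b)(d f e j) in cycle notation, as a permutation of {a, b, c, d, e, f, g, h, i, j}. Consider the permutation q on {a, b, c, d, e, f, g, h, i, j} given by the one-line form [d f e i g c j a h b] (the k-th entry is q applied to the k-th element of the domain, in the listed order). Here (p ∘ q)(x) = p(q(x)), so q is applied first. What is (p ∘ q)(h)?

c

q(h) = a, then p(a) = c; composing gives (p ∘ q)(h) = c.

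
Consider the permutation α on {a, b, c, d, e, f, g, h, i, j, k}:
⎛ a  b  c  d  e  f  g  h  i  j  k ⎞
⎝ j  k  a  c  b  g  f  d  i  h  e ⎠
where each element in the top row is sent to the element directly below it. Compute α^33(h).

a

Tracing h → d → … returns to h after 5 steps, so h lies in a 5-cycle (a, j, h, d, c).
Since the cycle has length 5, α^33 acts on it the same as α^3 (33 mod 5 = 3).
Advancing 3 steps from h: h → d → c → a.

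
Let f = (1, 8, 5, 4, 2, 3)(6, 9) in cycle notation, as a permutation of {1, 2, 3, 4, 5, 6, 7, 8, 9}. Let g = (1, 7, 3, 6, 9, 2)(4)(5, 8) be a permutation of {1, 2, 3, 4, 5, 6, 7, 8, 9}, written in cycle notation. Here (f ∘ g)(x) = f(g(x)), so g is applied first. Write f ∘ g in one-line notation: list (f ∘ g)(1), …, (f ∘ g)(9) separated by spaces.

For each element, apply g then f: 1 → 7 → 7; 2 → 1 → 8; 3 → 6 → 9; 4 → 4 → 2; 5 → 8 → 5; 6 → 9 → 6; 7 → 3 → 1; 8 → 5 → 4; 9 → 2 → 3.
So f ∘ g in one-line form is 7 8 9 2 5 6 1 4 3.

7 8 9 2 5 6 1 4 3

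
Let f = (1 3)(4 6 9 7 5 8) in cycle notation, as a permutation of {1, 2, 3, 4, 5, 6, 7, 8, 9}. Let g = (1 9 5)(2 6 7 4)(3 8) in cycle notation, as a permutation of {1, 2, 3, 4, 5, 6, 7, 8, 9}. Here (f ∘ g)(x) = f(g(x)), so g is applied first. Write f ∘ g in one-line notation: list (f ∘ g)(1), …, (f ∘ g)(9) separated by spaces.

7 9 4 2 3 5 6 1 8

Chase each element through g then f: 1 → 9 → 7; 2 → 6 → 9; 3 → 8 → 4; 4 → 2 → 2; 5 → 1 → 3; 6 → 7 → 5; 7 → 4 → 6; 8 → 3 → 1; 9 → 5 → 8.
So f ∘ g in one-line form is 7 9 4 2 3 5 6 1 8.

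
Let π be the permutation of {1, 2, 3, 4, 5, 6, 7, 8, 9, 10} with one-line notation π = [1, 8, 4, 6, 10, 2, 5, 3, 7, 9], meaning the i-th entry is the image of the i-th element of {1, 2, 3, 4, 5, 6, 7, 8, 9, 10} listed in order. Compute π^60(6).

Tracing 6 → 2 → … returns to 6 after 5 steps, so 6 lies in a 5-cycle (2, 8, 3, 4, 6).
On a 5-cycle, π^5 is the identity, so π^60 = π^0 there (60 ≡ 0 mod 5).
So π^60(6) = 6.

6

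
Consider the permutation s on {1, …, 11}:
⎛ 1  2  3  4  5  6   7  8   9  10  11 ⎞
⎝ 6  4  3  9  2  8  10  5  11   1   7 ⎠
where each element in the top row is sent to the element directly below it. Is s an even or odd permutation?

In disjoint-cycle form the cycle lengths are 10, 1.
A cycle is odd iff its length is even; s has 1 even-length cycle, so sgn(s) = (−1)^1 and s is odd.

odd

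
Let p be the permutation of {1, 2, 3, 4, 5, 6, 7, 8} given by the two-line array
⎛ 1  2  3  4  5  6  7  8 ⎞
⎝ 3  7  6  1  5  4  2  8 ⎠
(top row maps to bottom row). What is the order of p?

4

Writing p as disjoint cycles, the cycle lengths are 4, 2, 1, 1.
The order of p is the least common multiple of its cycle lengths: lcm(4, 2) = 4.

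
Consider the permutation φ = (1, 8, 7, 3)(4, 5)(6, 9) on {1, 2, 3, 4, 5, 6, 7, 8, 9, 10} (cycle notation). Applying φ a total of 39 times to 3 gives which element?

7

3 lies in the 4-cycle (1, 8, 7, 3).
Since the cycle has length 4, φ^39 acts on it the same as φ^3 (39 mod 4 = 3).
Advancing 3 steps from 3: 3 → 1 → 8 → 7.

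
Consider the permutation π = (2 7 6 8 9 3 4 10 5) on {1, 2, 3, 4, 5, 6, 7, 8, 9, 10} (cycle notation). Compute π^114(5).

5 lies in the 9-cycle (2 7 6 8 9 3 4 10 5).
Powers repeat with period 9 on this cycle, and 114 mod 9 = 6, so π^114(5) = π^6(5).
Advancing 6 steps from 5: 5 → 2 → 7 → 6 → 8 → 9 → 3.

3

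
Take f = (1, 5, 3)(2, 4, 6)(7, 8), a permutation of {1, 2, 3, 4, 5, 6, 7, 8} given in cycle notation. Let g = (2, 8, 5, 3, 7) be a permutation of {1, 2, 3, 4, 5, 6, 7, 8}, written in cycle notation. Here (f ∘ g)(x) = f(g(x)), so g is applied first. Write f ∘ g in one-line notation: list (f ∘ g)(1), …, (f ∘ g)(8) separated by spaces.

5 7 8 6 1 2 4 3

For each element, apply g then f: 1 → 1 → 5; 2 → 8 → 7; 3 → 7 → 8; 4 → 4 → 6; 5 → 3 → 1; 6 → 6 → 2; 7 → 2 → 4; 8 → 5 → 3.
So f ∘ g in one-line form is 5 7 8 6 1 2 4 3.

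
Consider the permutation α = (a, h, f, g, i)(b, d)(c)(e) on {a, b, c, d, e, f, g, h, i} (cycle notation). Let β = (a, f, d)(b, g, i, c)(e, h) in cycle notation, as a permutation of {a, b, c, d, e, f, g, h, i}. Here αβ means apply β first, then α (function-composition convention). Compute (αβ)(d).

h

First apply β: β(d) = a, then α(a) = h. Thus (αβ)(d) = h.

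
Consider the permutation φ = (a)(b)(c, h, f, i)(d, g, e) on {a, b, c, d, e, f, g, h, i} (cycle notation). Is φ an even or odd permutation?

The cycle lengths are 4, 3, 1, 1.
A cycle is odd iff its length is even; φ has 1 even-length cycle, so sgn(φ) = (−1)^1 and φ is odd.

odd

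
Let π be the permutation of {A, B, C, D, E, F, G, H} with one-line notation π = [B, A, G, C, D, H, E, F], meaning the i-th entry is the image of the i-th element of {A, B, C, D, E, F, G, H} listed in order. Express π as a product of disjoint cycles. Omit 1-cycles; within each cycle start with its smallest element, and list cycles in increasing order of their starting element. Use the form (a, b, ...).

Iterating π from A gives A → B → A; that is the 2-cycle (A, B).
Repeating from the next unused element and collecting all non-trivial cycles gives (A, B)(C, G, E, D)(F, H).

(A, B)(C, G, E, D)(F, H)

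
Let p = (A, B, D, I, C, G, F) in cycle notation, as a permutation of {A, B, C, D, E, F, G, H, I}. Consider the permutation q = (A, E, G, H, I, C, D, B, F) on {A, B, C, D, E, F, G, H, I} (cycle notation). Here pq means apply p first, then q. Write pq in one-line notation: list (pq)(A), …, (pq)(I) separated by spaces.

F B H C G E A I D

For each element, apply p then q: A → B → F; B → D → B; C → G → H; D → I → C; E → E → G; F → A → E; G → F → A; H → H → I; I → C → D.
So pq in one-line form is F B H C G E A I D.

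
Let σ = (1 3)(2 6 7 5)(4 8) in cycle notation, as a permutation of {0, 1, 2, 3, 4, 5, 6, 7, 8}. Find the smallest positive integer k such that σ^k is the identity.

4

The cycle type of σ is (4, 2, 2, 1).
The order is lcm(4, 2, 2) = 4.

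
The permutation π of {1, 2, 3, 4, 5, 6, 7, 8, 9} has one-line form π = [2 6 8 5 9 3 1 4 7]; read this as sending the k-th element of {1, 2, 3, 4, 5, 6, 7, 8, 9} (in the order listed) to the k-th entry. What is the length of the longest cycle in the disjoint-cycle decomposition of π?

Decomposing into disjoint cycles gives (1, 2, 6, 3, 8, 4, 5, 9, 7); the longest has length 9.

9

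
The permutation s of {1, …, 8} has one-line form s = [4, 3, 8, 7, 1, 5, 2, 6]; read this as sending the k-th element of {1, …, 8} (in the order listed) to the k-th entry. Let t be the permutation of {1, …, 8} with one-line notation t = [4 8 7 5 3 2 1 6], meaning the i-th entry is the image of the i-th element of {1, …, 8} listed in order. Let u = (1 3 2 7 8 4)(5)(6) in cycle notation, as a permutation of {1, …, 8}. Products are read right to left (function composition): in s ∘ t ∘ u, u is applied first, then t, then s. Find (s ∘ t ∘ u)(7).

(s ∘ t ∘ u)(7) = s(t(u(7))). u(7) = 8, then t(8) = 6, then s(6) = 5, so the result is 5.

5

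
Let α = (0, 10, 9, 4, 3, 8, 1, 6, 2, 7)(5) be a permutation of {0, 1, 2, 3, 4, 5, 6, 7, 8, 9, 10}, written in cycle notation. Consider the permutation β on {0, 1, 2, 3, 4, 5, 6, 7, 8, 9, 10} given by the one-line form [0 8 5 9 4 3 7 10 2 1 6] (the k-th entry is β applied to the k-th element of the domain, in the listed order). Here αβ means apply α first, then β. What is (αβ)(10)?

1

α(10) = 9, then β(9) = 1; composing gives (αβ)(10) = 1.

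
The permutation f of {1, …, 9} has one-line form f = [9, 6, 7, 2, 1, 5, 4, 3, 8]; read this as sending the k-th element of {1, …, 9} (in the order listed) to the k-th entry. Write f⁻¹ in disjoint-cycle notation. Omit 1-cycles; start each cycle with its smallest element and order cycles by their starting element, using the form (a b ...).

(1 5 6 2 4 7 3 8 9)

First write f in disjoint cycles: (1 9 8 3 7 4 2 6 5).
Reversing each cycle (and rotating so the smallest element leads) gives f⁻¹ = (1 5 6 2 4 7 3 8 9).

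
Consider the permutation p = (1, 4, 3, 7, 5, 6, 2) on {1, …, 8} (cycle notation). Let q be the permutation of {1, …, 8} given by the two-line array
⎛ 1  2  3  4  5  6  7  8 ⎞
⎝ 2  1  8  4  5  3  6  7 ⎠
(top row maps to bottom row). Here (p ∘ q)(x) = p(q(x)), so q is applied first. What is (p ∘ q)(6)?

q(6) = 3, then p(3) = 7; composing gives (p ∘ q)(6) = 7.

7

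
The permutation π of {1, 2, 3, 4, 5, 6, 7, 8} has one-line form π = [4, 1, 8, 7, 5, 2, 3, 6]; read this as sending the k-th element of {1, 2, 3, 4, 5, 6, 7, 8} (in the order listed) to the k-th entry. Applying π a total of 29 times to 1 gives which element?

Tracing 1 → 4 → … returns to 1 after 7 steps, so 1 lies in a 7-cycle (1 4 7 3 8 6 2).
On a 7-cycle, π^7 is the identity, so π^29 = π^1 there (29 ≡ 1 mod 7).
Advancing 1 step from 1: 1 → 4.

4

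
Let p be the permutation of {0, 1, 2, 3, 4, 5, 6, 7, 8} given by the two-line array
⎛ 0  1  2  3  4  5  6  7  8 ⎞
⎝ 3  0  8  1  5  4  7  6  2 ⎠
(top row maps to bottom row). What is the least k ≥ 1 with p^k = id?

The disjoint-cycle form of p has cycle lengths 3, 2, 2, 2.
Since disjoint cycles commute, ord(p) = lcm(3, 2, 2, 2) = 6.

6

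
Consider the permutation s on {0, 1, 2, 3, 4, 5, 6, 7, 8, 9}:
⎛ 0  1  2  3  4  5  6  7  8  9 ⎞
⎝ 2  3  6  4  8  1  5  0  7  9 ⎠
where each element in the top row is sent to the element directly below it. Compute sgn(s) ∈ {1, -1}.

1

In disjoint-cycle form the cycle lengths are 9, 1.
A cycle of length ℓ contributes ℓ−1 transpositions, so s is a product of 8 transpositions — even.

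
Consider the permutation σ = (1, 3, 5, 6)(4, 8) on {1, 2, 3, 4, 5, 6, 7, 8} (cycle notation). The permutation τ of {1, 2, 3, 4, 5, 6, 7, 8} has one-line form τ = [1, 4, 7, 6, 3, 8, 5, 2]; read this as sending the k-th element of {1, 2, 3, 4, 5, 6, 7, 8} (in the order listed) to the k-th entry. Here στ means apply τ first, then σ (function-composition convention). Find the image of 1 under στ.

τ(1) = 1, then σ(1) = 3; composing gives (στ)(1) = 3.

3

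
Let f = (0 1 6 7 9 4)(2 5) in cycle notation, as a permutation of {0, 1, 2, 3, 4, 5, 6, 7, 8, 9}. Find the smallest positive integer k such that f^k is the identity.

The cycle type of f is (6, 2, 1, 1).
Since disjoint cycles commute, ord(f) = lcm(6, 2) = 6.

6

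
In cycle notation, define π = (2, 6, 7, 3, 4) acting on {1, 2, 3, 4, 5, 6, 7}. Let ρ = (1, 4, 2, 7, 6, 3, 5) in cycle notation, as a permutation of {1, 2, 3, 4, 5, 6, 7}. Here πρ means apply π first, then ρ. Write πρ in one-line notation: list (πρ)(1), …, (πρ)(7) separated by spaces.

4 3 2 7 1 6 5

(πρ)(x) = ρ(π(x)). Computing each image: ρ(π(1)) = ρ(1) = 4, ρ(π(2)) = ρ(6) = 3, ρ(π(3)) = ρ(4) = 2, ρ(π(4)) = ρ(2) = 7, ρ(π(5)) = ρ(5) = 1, ρ(π(6)) = ρ(7) = 6, ρ(π(7)) = ρ(3) = 5.
Hence πρ = [4 3 2 7 1 6 5].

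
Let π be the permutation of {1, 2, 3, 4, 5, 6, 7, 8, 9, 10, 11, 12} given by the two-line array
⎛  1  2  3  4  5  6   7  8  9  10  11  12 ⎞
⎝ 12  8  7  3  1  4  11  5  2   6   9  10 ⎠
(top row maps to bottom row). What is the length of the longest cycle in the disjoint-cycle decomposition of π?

12

Decomposing into disjoint cycles gives (1, 12, 10, 6, 4, 3, 7, 11, 9, 2, 8, 5); the longest has length 12.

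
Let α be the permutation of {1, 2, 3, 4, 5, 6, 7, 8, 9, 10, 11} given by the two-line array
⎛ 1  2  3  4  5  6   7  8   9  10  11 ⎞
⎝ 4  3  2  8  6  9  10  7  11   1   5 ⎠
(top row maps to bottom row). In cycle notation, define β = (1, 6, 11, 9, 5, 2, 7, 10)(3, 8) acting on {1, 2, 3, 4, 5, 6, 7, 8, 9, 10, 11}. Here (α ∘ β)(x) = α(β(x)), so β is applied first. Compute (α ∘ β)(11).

(α ∘ β)(11) = α(β(11)). β(11) = 9, then α(9) = 11. So (α ∘ β)(11) = 11.

11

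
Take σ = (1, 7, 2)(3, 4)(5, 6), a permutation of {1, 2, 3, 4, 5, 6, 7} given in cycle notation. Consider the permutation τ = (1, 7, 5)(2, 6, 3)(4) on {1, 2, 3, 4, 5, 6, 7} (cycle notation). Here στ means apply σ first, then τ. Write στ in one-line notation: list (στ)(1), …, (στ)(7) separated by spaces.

For each element, apply σ then τ: 1 → 7 → 5; 2 → 1 → 7; 3 → 4 → 4; 4 → 3 → 2; 5 → 6 → 3; 6 → 5 → 1; 7 → 2 → 6.
So στ in one-line form is 5 7 4 2 3 1 6.

5 7 4 2 3 1 6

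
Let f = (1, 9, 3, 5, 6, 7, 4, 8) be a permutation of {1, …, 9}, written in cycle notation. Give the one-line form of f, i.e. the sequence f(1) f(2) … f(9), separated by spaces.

9 2 5 8 6 7 4 1 3

Each element maps to the next entry in its cycle (wrapping to the front): 1→9, 2→2, 3→5, 4→8, 5→6, 6→7, 7→4, 8→1, 9→3.
So the one-line form is 9 2 5 8 6 7 4 1 3.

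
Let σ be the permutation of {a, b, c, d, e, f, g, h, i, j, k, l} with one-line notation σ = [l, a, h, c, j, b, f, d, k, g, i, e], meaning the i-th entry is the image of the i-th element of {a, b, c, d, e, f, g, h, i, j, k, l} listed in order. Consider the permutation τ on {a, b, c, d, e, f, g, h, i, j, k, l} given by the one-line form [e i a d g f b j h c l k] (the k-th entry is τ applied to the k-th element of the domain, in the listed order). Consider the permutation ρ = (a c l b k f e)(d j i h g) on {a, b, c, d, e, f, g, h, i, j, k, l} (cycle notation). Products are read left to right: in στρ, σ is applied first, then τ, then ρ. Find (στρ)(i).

b

(στρ)(i) = ρ(τ(σ(i))). σ(i) = k, then τ(k) = l, then ρ(l) = b, so the result is b.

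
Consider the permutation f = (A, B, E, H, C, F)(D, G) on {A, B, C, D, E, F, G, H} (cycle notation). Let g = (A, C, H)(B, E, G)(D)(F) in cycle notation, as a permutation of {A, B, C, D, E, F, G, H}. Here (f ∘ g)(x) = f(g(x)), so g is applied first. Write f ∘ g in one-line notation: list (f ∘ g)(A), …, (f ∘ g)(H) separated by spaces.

(f ∘ g)(x) = f(g(x)). Computing each image: f(g(A)) = f(C) = F, f(g(B)) = f(E) = H, f(g(C)) = f(H) = C, f(g(D)) = f(D) = G, f(g(E)) = f(G) = D, f(g(F)) = f(F) = A, f(g(G)) = f(B) = E, f(g(H)) = f(A) = B.
Hence f ∘ g = [F H C G D A E B].

F H C G D A E B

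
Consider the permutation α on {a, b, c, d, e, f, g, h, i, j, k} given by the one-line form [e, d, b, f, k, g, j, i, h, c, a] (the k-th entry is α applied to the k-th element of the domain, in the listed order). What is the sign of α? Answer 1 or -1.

In disjoint-cycle form the cycle lengths are 6, 3, 2.
A cycle is odd iff its length is even; α has 2 even-length cycles, so sgn(α) = (−1)^2 and α is even.

1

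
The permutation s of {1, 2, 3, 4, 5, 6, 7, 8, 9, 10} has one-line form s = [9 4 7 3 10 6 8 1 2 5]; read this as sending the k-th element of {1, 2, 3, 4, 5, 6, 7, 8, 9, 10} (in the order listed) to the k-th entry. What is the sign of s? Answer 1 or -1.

In disjoint-cycle form the cycle lengths are 7, 2, 1.
A cycle of length ℓ contributes ℓ−1 transpositions, so s is a product of 6 + 1 = 7 transpositions — odd.

-1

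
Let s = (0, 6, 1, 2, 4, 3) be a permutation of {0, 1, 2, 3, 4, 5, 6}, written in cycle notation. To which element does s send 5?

5

5 does not appear in any cycle of s, so it is a fixed point: s(5) = 5.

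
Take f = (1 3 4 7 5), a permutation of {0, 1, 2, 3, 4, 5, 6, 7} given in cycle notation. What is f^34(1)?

5

1 lies in the 5-cycle (1 3 4 7 5).
On a 5-cycle, f^5 is the identity, so f^34 = f^4 there (34 ≡ 4 mod 5).
Advancing 4 steps from 1: 1 → 3 → 4 → 7 → 5.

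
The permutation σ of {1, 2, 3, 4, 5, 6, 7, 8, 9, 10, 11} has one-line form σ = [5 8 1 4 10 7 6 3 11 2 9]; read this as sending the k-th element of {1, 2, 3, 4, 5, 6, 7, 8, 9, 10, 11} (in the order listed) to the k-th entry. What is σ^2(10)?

Tracing 10 → 2 → … returns to 10 after 6 steps, so 10 lies in a 6-cycle (1 5 10 2 8 3).
Stepping 2 places around the cycle: 10 → 2 → 8.

8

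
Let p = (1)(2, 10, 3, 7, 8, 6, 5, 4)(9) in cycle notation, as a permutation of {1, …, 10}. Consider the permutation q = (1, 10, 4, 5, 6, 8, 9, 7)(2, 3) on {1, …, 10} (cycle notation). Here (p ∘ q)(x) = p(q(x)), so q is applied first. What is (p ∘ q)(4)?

4

(p ∘ q)(4) = p(q(4)). q(4) = 5, then p(5) = 4. So (p ∘ q)(4) = 4.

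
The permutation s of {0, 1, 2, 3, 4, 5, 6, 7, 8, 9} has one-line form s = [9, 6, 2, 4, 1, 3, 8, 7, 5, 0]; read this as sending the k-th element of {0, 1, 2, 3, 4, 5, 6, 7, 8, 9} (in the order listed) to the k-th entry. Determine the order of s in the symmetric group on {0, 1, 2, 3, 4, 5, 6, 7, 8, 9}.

6

Writing s as disjoint cycles, the cycle lengths are 6, 2, 1, 1.
The order of s is the least common multiple of its cycle lengths: lcm(6, 2) = 6.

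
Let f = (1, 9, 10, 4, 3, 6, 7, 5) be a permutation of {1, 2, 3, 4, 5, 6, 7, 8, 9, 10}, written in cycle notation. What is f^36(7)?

7 lies in the 8-cycle (1, 9, 10, 4, 3, 6, 7, 5).
On an 8-cycle, f^8 is the identity, so f^36 = f^4 there (36 ≡ 4 mod 8).
Stepping 4 places around the cycle: 7 → 5 → 1 → 9 → 10.

10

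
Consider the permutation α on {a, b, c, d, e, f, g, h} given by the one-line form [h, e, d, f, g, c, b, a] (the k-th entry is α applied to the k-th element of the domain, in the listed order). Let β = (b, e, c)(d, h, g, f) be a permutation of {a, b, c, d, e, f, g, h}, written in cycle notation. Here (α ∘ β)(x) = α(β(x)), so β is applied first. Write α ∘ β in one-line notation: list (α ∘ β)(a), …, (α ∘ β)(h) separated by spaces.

(α ∘ β)(x) = α(β(x)). Computing each image: α(β(a)) = α(a) = h, α(β(b)) = α(e) = g, α(β(c)) = α(b) = e, α(β(d)) = α(h) = a, α(β(e)) = α(c) = d, α(β(f)) = α(d) = f, α(β(g)) = α(f) = c, α(β(h)) = α(g) = b.
Hence α ∘ β = [h g e a d f c b].

h g e a d f c b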